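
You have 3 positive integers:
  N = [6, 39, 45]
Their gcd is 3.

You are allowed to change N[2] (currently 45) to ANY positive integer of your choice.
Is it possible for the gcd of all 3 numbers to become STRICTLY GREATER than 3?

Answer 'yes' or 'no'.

Answer: no

Derivation:
Current gcd = 3
gcd of all OTHER numbers (without N[2]=45): gcd([6, 39]) = 3
The new gcd after any change is gcd(3, new_value).
This can be at most 3.
Since 3 = old gcd 3, the gcd can only stay the same or decrease.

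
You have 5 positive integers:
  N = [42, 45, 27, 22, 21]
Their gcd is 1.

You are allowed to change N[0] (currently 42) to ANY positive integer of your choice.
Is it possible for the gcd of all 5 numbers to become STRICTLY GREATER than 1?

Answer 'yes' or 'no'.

Answer: no

Derivation:
Current gcd = 1
gcd of all OTHER numbers (without N[0]=42): gcd([45, 27, 22, 21]) = 1
The new gcd after any change is gcd(1, new_value).
This can be at most 1.
Since 1 = old gcd 1, the gcd can only stay the same or decrease.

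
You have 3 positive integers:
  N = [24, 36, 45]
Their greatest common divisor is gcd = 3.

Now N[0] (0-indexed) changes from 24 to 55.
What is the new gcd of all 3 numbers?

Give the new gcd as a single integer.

Answer: 1

Derivation:
Numbers: [24, 36, 45], gcd = 3
Change: index 0, 24 -> 55
gcd of the OTHER numbers (without index 0): gcd([36, 45]) = 9
New gcd = gcd(g_others, new_val) = gcd(9, 55) = 1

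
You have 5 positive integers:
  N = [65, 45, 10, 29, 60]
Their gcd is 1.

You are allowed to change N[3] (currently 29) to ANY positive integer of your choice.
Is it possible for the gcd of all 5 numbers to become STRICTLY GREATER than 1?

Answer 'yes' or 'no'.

Current gcd = 1
gcd of all OTHER numbers (without N[3]=29): gcd([65, 45, 10, 60]) = 5
The new gcd after any change is gcd(5, new_value).
This can be at most 5.
Since 5 > old gcd 1, the gcd CAN increase (e.g., set N[3] = 5).

Answer: yes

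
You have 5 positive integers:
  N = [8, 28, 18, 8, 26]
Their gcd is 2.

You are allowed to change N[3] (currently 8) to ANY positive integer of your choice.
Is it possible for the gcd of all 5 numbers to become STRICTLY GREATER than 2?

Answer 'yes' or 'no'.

Answer: no

Derivation:
Current gcd = 2
gcd of all OTHER numbers (without N[3]=8): gcd([8, 28, 18, 26]) = 2
The new gcd after any change is gcd(2, new_value).
This can be at most 2.
Since 2 = old gcd 2, the gcd can only stay the same or decrease.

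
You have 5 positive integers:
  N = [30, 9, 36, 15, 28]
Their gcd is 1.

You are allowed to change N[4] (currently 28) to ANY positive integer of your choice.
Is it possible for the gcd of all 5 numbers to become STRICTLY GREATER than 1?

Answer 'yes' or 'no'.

Answer: yes

Derivation:
Current gcd = 1
gcd of all OTHER numbers (without N[4]=28): gcd([30, 9, 36, 15]) = 3
The new gcd after any change is gcd(3, new_value).
This can be at most 3.
Since 3 > old gcd 1, the gcd CAN increase (e.g., set N[4] = 3).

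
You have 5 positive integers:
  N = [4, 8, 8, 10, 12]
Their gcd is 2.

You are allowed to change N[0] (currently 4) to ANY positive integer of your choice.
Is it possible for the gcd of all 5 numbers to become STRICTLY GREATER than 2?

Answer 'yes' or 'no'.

Answer: no

Derivation:
Current gcd = 2
gcd of all OTHER numbers (without N[0]=4): gcd([8, 8, 10, 12]) = 2
The new gcd after any change is gcd(2, new_value).
This can be at most 2.
Since 2 = old gcd 2, the gcd can only stay the same or decrease.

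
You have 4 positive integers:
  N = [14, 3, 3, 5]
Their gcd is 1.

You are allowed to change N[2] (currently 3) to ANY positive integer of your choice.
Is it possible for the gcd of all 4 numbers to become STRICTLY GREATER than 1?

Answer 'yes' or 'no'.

Current gcd = 1
gcd of all OTHER numbers (without N[2]=3): gcd([14, 3, 5]) = 1
The new gcd after any change is gcd(1, new_value).
This can be at most 1.
Since 1 = old gcd 1, the gcd can only stay the same or decrease.

Answer: no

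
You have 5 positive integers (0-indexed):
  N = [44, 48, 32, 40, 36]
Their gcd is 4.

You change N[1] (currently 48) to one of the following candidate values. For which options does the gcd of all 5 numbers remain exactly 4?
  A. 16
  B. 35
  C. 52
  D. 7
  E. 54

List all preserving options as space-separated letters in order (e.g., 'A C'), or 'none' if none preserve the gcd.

Old gcd = 4; gcd of others (without N[1]) = 4
New gcd for candidate v: gcd(4, v). Preserves old gcd iff gcd(4, v) = 4.
  Option A: v=16, gcd(4,16)=4 -> preserves
  Option B: v=35, gcd(4,35)=1 -> changes
  Option C: v=52, gcd(4,52)=4 -> preserves
  Option D: v=7, gcd(4,7)=1 -> changes
  Option E: v=54, gcd(4,54)=2 -> changes

Answer: A C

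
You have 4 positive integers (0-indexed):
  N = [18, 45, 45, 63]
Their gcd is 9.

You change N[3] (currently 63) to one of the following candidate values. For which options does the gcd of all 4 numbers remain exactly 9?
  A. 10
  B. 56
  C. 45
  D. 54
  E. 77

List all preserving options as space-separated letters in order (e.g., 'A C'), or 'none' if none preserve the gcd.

Answer: C D

Derivation:
Old gcd = 9; gcd of others (without N[3]) = 9
New gcd for candidate v: gcd(9, v). Preserves old gcd iff gcd(9, v) = 9.
  Option A: v=10, gcd(9,10)=1 -> changes
  Option B: v=56, gcd(9,56)=1 -> changes
  Option C: v=45, gcd(9,45)=9 -> preserves
  Option D: v=54, gcd(9,54)=9 -> preserves
  Option E: v=77, gcd(9,77)=1 -> changes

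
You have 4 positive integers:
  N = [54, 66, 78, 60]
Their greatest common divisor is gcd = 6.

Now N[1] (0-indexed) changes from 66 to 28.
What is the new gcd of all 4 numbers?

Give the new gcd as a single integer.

Numbers: [54, 66, 78, 60], gcd = 6
Change: index 1, 66 -> 28
gcd of the OTHER numbers (without index 1): gcd([54, 78, 60]) = 6
New gcd = gcd(g_others, new_val) = gcd(6, 28) = 2

Answer: 2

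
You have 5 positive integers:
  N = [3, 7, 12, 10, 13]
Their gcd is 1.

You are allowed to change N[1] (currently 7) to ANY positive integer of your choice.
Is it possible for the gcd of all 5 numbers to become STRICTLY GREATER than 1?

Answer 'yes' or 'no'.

Current gcd = 1
gcd of all OTHER numbers (without N[1]=7): gcd([3, 12, 10, 13]) = 1
The new gcd after any change is gcd(1, new_value).
This can be at most 1.
Since 1 = old gcd 1, the gcd can only stay the same or decrease.

Answer: no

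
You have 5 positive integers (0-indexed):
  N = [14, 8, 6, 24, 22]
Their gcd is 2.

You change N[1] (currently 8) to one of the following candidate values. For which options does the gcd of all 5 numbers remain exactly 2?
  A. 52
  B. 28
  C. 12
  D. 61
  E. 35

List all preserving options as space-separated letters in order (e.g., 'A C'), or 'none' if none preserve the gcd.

Answer: A B C

Derivation:
Old gcd = 2; gcd of others (without N[1]) = 2
New gcd for candidate v: gcd(2, v). Preserves old gcd iff gcd(2, v) = 2.
  Option A: v=52, gcd(2,52)=2 -> preserves
  Option B: v=28, gcd(2,28)=2 -> preserves
  Option C: v=12, gcd(2,12)=2 -> preserves
  Option D: v=61, gcd(2,61)=1 -> changes
  Option E: v=35, gcd(2,35)=1 -> changes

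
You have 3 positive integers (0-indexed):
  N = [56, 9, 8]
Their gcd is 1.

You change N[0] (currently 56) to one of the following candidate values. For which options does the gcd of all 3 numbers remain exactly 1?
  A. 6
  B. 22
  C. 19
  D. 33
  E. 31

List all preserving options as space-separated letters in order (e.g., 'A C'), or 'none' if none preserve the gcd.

Old gcd = 1; gcd of others (without N[0]) = 1
New gcd for candidate v: gcd(1, v). Preserves old gcd iff gcd(1, v) = 1.
  Option A: v=6, gcd(1,6)=1 -> preserves
  Option B: v=22, gcd(1,22)=1 -> preserves
  Option C: v=19, gcd(1,19)=1 -> preserves
  Option D: v=33, gcd(1,33)=1 -> preserves
  Option E: v=31, gcd(1,31)=1 -> preserves

Answer: A B C D E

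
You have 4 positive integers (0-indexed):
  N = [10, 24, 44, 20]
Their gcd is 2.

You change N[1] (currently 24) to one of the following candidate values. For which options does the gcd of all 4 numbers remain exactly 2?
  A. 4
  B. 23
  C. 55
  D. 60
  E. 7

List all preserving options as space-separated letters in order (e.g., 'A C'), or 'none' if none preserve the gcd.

Old gcd = 2; gcd of others (without N[1]) = 2
New gcd for candidate v: gcd(2, v). Preserves old gcd iff gcd(2, v) = 2.
  Option A: v=4, gcd(2,4)=2 -> preserves
  Option B: v=23, gcd(2,23)=1 -> changes
  Option C: v=55, gcd(2,55)=1 -> changes
  Option D: v=60, gcd(2,60)=2 -> preserves
  Option E: v=7, gcd(2,7)=1 -> changes

Answer: A D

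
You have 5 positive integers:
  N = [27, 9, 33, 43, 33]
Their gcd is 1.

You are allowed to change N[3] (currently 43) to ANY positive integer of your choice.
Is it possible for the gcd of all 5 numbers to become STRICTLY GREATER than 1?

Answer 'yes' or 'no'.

Answer: yes

Derivation:
Current gcd = 1
gcd of all OTHER numbers (without N[3]=43): gcd([27, 9, 33, 33]) = 3
The new gcd after any change is gcd(3, new_value).
This can be at most 3.
Since 3 > old gcd 1, the gcd CAN increase (e.g., set N[3] = 3).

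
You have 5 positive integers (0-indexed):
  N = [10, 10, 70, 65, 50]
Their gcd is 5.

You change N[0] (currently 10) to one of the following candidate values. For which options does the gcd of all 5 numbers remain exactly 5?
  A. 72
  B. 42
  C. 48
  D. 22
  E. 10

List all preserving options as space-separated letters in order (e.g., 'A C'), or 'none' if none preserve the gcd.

Answer: E

Derivation:
Old gcd = 5; gcd of others (without N[0]) = 5
New gcd for candidate v: gcd(5, v). Preserves old gcd iff gcd(5, v) = 5.
  Option A: v=72, gcd(5,72)=1 -> changes
  Option B: v=42, gcd(5,42)=1 -> changes
  Option C: v=48, gcd(5,48)=1 -> changes
  Option D: v=22, gcd(5,22)=1 -> changes
  Option E: v=10, gcd(5,10)=5 -> preserves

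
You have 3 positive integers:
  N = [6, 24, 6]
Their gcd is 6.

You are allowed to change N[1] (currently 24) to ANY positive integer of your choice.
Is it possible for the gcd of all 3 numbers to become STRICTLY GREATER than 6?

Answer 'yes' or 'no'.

Current gcd = 6
gcd of all OTHER numbers (without N[1]=24): gcd([6, 6]) = 6
The new gcd after any change is gcd(6, new_value).
This can be at most 6.
Since 6 = old gcd 6, the gcd can only stay the same or decrease.

Answer: no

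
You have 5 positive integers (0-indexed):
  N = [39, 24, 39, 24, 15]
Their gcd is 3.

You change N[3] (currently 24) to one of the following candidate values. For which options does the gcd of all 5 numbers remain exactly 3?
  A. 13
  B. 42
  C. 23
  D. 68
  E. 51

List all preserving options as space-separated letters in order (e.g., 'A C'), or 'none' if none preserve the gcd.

Old gcd = 3; gcd of others (without N[3]) = 3
New gcd for candidate v: gcd(3, v). Preserves old gcd iff gcd(3, v) = 3.
  Option A: v=13, gcd(3,13)=1 -> changes
  Option B: v=42, gcd(3,42)=3 -> preserves
  Option C: v=23, gcd(3,23)=1 -> changes
  Option D: v=68, gcd(3,68)=1 -> changes
  Option E: v=51, gcd(3,51)=3 -> preserves

Answer: B E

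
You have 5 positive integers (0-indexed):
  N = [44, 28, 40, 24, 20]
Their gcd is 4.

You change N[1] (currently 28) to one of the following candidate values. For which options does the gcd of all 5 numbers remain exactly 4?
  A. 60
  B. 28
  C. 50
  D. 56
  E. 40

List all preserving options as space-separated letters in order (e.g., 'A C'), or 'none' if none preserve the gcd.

Old gcd = 4; gcd of others (without N[1]) = 4
New gcd for candidate v: gcd(4, v). Preserves old gcd iff gcd(4, v) = 4.
  Option A: v=60, gcd(4,60)=4 -> preserves
  Option B: v=28, gcd(4,28)=4 -> preserves
  Option C: v=50, gcd(4,50)=2 -> changes
  Option D: v=56, gcd(4,56)=4 -> preserves
  Option E: v=40, gcd(4,40)=4 -> preserves

Answer: A B D E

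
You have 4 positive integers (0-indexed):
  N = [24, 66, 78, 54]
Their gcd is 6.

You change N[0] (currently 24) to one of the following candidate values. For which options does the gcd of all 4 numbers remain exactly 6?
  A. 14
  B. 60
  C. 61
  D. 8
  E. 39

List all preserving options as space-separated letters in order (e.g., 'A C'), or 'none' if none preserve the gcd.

Old gcd = 6; gcd of others (without N[0]) = 6
New gcd for candidate v: gcd(6, v). Preserves old gcd iff gcd(6, v) = 6.
  Option A: v=14, gcd(6,14)=2 -> changes
  Option B: v=60, gcd(6,60)=6 -> preserves
  Option C: v=61, gcd(6,61)=1 -> changes
  Option D: v=8, gcd(6,8)=2 -> changes
  Option E: v=39, gcd(6,39)=3 -> changes

Answer: B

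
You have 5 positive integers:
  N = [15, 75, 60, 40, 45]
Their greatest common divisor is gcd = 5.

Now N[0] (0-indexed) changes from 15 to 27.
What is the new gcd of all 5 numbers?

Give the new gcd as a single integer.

Numbers: [15, 75, 60, 40, 45], gcd = 5
Change: index 0, 15 -> 27
gcd of the OTHER numbers (without index 0): gcd([75, 60, 40, 45]) = 5
New gcd = gcd(g_others, new_val) = gcd(5, 27) = 1

Answer: 1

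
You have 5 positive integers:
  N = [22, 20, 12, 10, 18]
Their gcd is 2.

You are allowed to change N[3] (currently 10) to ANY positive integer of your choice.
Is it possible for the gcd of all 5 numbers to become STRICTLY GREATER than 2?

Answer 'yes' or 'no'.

Answer: no

Derivation:
Current gcd = 2
gcd of all OTHER numbers (without N[3]=10): gcd([22, 20, 12, 18]) = 2
The new gcd after any change is gcd(2, new_value).
This can be at most 2.
Since 2 = old gcd 2, the gcd can only stay the same or decrease.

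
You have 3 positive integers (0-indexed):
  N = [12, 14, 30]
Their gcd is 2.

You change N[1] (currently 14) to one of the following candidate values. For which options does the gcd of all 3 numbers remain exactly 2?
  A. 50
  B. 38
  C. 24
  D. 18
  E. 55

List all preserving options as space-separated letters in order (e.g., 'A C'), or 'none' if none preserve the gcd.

Old gcd = 2; gcd of others (without N[1]) = 6
New gcd for candidate v: gcd(6, v). Preserves old gcd iff gcd(6, v) = 2.
  Option A: v=50, gcd(6,50)=2 -> preserves
  Option B: v=38, gcd(6,38)=2 -> preserves
  Option C: v=24, gcd(6,24)=6 -> changes
  Option D: v=18, gcd(6,18)=6 -> changes
  Option E: v=55, gcd(6,55)=1 -> changes

Answer: A B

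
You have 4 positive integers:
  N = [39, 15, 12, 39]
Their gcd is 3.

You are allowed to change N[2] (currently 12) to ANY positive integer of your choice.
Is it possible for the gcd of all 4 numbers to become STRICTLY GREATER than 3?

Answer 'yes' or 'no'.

Answer: no

Derivation:
Current gcd = 3
gcd of all OTHER numbers (without N[2]=12): gcd([39, 15, 39]) = 3
The new gcd after any change is gcd(3, new_value).
This can be at most 3.
Since 3 = old gcd 3, the gcd can only stay the same or decrease.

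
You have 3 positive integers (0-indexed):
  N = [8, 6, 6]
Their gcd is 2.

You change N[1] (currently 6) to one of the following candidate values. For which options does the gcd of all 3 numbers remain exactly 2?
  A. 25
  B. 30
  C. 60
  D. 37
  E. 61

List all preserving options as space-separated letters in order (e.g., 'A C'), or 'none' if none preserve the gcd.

Old gcd = 2; gcd of others (without N[1]) = 2
New gcd for candidate v: gcd(2, v). Preserves old gcd iff gcd(2, v) = 2.
  Option A: v=25, gcd(2,25)=1 -> changes
  Option B: v=30, gcd(2,30)=2 -> preserves
  Option C: v=60, gcd(2,60)=2 -> preserves
  Option D: v=37, gcd(2,37)=1 -> changes
  Option E: v=61, gcd(2,61)=1 -> changes

Answer: B C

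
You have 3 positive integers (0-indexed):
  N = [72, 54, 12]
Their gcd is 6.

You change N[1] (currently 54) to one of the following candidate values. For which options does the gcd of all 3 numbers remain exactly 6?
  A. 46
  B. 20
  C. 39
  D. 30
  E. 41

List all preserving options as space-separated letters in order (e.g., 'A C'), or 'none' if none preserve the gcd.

Old gcd = 6; gcd of others (without N[1]) = 12
New gcd for candidate v: gcd(12, v). Preserves old gcd iff gcd(12, v) = 6.
  Option A: v=46, gcd(12,46)=2 -> changes
  Option B: v=20, gcd(12,20)=4 -> changes
  Option C: v=39, gcd(12,39)=3 -> changes
  Option D: v=30, gcd(12,30)=6 -> preserves
  Option E: v=41, gcd(12,41)=1 -> changes

Answer: D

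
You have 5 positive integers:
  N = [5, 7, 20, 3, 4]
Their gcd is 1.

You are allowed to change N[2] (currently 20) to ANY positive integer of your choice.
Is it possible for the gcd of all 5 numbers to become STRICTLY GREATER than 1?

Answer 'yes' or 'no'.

Answer: no

Derivation:
Current gcd = 1
gcd of all OTHER numbers (without N[2]=20): gcd([5, 7, 3, 4]) = 1
The new gcd after any change is gcd(1, new_value).
This can be at most 1.
Since 1 = old gcd 1, the gcd can only stay the same or decrease.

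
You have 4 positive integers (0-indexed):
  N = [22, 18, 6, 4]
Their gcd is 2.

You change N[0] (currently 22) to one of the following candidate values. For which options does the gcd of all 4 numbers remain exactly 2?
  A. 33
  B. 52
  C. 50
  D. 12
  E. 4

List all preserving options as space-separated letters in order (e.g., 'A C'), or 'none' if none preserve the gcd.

Old gcd = 2; gcd of others (without N[0]) = 2
New gcd for candidate v: gcd(2, v). Preserves old gcd iff gcd(2, v) = 2.
  Option A: v=33, gcd(2,33)=1 -> changes
  Option B: v=52, gcd(2,52)=2 -> preserves
  Option C: v=50, gcd(2,50)=2 -> preserves
  Option D: v=12, gcd(2,12)=2 -> preserves
  Option E: v=4, gcd(2,4)=2 -> preserves

Answer: B C D E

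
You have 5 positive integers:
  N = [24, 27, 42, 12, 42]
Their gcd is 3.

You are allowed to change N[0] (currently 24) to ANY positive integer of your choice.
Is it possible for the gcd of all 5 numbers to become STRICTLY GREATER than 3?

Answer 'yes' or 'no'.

Current gcd = 3
gcd of all OTHER numbers (without N[0]=24): gcd([27, 42, 12, 42]) = 3
The new gcd after any change is gcd(3, new_value).
This can be at most 3.
Since 3 = old gcd 3, the gcd can only stay the same or decrease.

Answer: no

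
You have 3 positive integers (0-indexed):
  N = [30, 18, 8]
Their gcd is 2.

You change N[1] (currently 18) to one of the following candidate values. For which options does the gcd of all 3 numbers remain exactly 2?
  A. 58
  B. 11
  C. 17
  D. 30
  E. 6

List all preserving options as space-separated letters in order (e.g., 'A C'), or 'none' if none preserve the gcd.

Answer: A D E

Derivation:
Old gcd = 2; gcd of others (without N[1]) = 2
New gcd for candidate v: gcd(2, v). Preserves old gcd iff gcd(2, v) = 2.
  Option A: v=58, gcd(2,58)=2 -> preserves
  Option B: v=11, gcd(2,11)=1 -> changes
  Option C: v=17, gcd(2,17)=1 -> changes
  Option D: v=30, gcd(2,30)=2 -> preserves
  Option E: v=6, gcd(2,6)=2 -> preserves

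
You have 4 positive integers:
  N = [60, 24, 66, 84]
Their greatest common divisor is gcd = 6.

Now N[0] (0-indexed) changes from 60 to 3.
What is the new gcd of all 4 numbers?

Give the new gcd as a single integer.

Numbers: [60, 24, 66, 84], gcd = 6
Change: index 0, 60 -> 3
gcd of the OTHER numbers (without index 0): gcd([24, 66, 84]) = 6
New gcd = gcd(g_others, new_val) = gcd(6, 3) = 3

Answer: 3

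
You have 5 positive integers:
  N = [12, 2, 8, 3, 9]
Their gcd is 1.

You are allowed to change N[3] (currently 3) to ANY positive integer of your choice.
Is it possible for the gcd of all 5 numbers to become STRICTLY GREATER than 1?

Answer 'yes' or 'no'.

Answer: no

Derivation:
Current gcd = 1
gcd of all OTHER numbers (without N[3]=3): gcd([12, 2, 8, 9]) = 1
The new gcd after any change is gcd(1, new_value).
This can be at most 1.
Since 1 = old gcd 1, the gcd can only stay the same or decrease.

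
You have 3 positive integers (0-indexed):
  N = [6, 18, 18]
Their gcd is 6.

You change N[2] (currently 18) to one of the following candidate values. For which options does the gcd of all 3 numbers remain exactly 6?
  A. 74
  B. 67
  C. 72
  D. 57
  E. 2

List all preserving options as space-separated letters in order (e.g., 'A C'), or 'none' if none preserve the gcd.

Answer: C

Derivation:
Old gcd = 6; gcd of others (without N[2]) = 6
New gcd for candidate v: gcd(6, v). Preserves old gcd iff gcd(6, v) = 6.
  Option A: v=74, gcd(6,74)=2 -> changes
  Option B: v=67, gcd(6,67)=1 -> changes
  Option C: v=72, gcd(6,72)=6 -> preserves
  Option D: v=57, gcd(6,57)=3 -> changes
  Option E: v=2, gcd(6,2)=2 -> changes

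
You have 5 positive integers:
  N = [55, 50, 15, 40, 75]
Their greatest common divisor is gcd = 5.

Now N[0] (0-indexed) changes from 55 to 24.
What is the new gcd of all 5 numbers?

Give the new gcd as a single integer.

Numbers: [55, 50, 15, 40, 75], gcd = 5
Change: index 0, 55 -> 24
gcd of the OTHER numbers (without index 0): gcd([50, 15, 40, 75]) = 5
New gcd = gcd(g_others, new_val) = gcd(5, 24) = 1

Answer: 1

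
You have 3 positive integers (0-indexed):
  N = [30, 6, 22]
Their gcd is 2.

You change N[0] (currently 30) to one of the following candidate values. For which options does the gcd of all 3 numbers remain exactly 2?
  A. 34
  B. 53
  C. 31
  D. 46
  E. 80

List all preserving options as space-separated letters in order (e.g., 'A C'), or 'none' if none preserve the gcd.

Answer: A D E

Derivation:
Old gcd = 2; gcd of others (without N[0]) = 2
New gcd for candidate v: gcd(2, v). Preserves old gcd iff gcd(2, v) = 2.
  Option A: v=34, gcd(2,34)=2 -> preserves
  Option B: v=53, gcd(2,53)=1 -> changes
  Option C: v=31, gcd(2,31)=1 -> changes
  Option D: v=46, gcd(2,46)=2 -> preserves
  Option E: v=80, gcd(2,80)=2 -> preserves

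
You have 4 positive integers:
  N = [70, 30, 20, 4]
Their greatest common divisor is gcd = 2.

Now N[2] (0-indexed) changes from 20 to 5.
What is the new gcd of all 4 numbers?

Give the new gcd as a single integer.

Numbers: [70, 30, 20, 4], gcd = 2
Change: index 2, 20 -> 5
gcd of the OTHER numbers (without index 2): gcd([70, 30, 4]) = 2
New gcd = gcd(g_others, new_val) = gcd(2, 5) = 1

Answer: 1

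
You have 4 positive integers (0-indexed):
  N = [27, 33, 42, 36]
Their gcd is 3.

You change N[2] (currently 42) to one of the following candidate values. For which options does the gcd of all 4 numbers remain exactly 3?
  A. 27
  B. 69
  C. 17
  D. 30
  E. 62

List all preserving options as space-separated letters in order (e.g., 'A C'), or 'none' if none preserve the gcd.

Answer: A B D

Derivation:
Old gcd = 3; gcd of others (without N[2]) = 3
New gcd for candidate v: gcd(3, v). Preserves old gcd iff gcd(3, v) = 3.
  Option A: v=27, gcd(3,27)=3 -> preserves
  Option B: v=69, gcd(3,69)=3 -> preserves
  Option C: v=17, gcd(3,17)=1 -> changes
  Option D: v=30, gcd(3,30)=3 -> preserves
  Option E: v=62, gcd(3,62)=1 -> changes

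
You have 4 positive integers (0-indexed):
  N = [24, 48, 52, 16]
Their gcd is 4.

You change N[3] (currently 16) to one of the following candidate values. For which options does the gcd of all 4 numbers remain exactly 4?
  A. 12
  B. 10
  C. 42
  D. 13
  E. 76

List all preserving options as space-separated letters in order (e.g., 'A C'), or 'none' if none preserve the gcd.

Old gcd = 4; gcd of others (without N[3]) = 4
New gcd for candidate v: gcd(4, v). Preserves old gcd iff gcd(4, v) = 4.
  Option A: v=12, gcd(4,12)=4 -> preserves
  Option B: v=10, gcd(4,10)=2 -> changes
  Option C: v=42, gcd(4,42)=2 -> changes
  Option D: v=13, gcd(4,13)=1 -> changes
  Option E: v=76, gcd(4,76)=4 -> preserves

Answer: A E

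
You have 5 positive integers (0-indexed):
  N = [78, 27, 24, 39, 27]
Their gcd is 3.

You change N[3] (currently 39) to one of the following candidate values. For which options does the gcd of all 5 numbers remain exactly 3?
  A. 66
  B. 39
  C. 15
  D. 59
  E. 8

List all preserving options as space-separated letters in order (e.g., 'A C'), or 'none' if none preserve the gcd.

Old gcd = 3; gcd of others (without N[3]) = 3
New gcd for candidate v: gcd(3, v). Preserves old gcd iff gcd(3, v) = 3.
  Option A: v=66, gcd(3,66)=3 -> preserves
  Option B: v=39, gcd(3,39)=3 -> preserves
  Option C: v=15, gcd(3,15)=3 -> preserves
  Option D: v=59, gcd(3,59)=1 -> changes
  Option E: v=8, gcd(3,8)=1 -> changes

Answer: A B C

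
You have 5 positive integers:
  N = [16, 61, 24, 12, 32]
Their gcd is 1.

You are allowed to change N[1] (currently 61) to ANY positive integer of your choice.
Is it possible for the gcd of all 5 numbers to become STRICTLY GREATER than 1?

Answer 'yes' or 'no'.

Answer: yes

Derivation:
Current gcd = 1
gcd of all OTHER numbers (without N[1]=61): gcd([16, 24, 12, 32]) = 4
The new gcd after any change is gcd(4, new_value).
This can be at most 4.
Since 4 > old gcd 1, the gcd CAN increase (e.g., set N[1] = 4).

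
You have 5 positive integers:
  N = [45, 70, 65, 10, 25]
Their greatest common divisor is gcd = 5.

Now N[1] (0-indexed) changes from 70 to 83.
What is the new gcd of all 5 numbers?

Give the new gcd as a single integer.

Numbers: [45, 70, 65, 10, 25], gcd = 5
Change: index 1, 70 -> 83
gcd of the OTHER numbers (without index 1): gcd([45, 65, 10, 25]) = 5
New gcd = gcd(g_others, new_val) = gcd(5, 83) = 1

Answer: 1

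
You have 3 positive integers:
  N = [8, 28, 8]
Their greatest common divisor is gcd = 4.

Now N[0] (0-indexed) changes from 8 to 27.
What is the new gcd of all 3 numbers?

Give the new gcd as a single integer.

Answer: 1

Derivation:
Numbers: [8, 28, 8], gcd = 4
Change: index 0, 8 -> 27
gcd of the OTHER numbers (without index 0): gcd([28, 8]) = 4
New gcd = gcd(g_others, new_val) = gcd(4, 27) = 1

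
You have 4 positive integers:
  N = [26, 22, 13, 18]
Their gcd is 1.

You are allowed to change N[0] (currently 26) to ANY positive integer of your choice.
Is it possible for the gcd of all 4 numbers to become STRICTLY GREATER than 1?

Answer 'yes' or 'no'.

Answer: no

Derivation:
Current gcd = 1
gcd of all OTHER numbers (without N[0]=26): gcd([22, 13, 18]) = 1
The new gcd after any change is gcd(1, new_value).
This can be at most 1.
Since 1 = old gcd 1, the gcd can only stay the same or decrease.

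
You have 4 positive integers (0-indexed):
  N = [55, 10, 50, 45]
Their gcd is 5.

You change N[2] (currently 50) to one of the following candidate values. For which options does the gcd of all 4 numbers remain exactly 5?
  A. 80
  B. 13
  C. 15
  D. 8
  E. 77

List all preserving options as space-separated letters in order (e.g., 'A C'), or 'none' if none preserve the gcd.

Answer: A C

Derivation:
Old gcd = 5; gcd of others (without N[2]) = 5
New gcd for candidate v: gcd(5, v). Preserves old gcd iff gcd(5, v) = 5.
  Option A: v=80, gcd(5,80)=5 -> preserves
  Option B: v=13, gcd(5,13)=1 -> changes
  Option C: v=15, gcd(5,15)=5 -> preserves
  Option D: v=8, gcd(5,8)=1 -> changes
  Option E: v=77, gcd(5,77)=1 -> changes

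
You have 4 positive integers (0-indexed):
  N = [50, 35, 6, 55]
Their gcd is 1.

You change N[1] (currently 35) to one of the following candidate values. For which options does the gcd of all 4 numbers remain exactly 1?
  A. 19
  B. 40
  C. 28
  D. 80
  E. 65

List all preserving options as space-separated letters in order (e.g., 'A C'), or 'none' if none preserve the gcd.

Old gcd = 1; gcd of others (without N[1]) = 1
New gcd for candidate v: gcd(1, v). Preserves old gcd iff gcd(1, v) = 1.
  Option A: v=19, gcd(1,19)=1 -> preserves
  Option B: v=40, gcd(1,40)=1 -> preserves
  Option C: v=28, gcd(1,28)=1 -> preserves
  Option D: v=80, gcd(1,80)=1 -> preserves
  Option E: v=65, gcd(1,65)=1 -> preserves

Answer: A B C D E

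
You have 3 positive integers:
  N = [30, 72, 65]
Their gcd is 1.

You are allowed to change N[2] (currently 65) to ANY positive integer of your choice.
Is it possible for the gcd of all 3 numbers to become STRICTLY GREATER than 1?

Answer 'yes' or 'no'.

Answer: yes

Derivation:
Current gcd = 1
gcd of all OTHER numbers (without N[2]=65): gcd([30, 72]) = 6
The new gcd after any change is gcd(6, new_value).
This can be at most 6.
Since 6 > old gcd 1, the gcd CAN increase (e.g., set N[2] = 6).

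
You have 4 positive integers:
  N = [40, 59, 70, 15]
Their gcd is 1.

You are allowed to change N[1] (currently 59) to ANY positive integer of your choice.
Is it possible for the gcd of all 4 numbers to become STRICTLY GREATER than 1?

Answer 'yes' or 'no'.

Answer: yes

Derivation:
Current gcd = 1
gcd of all OTHER numbers (without N[1]=59): gcd([40, 70, 15]) = 5
The new gcd after any change is gcd(5, new_value).
This can be at most 5.
Since 5 > old gcd 1, the gcd CAN increase (e.g., set N[1] = 5).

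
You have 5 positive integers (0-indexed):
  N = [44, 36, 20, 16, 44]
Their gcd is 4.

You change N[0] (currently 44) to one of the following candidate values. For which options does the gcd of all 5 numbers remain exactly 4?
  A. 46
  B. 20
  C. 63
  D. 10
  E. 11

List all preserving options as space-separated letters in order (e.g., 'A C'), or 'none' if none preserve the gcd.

Answer: B

Derivation:
Old gcd = 4; gcd of others (without N[0]) = 4
New gcd for candidate v: gcd(4, v). Preserves old gcd iff gcd(4, v) = 4.
  Option A: v=46, gcd(4,46)=2 -> changes
  Option B: v=20, gcd(4,20)=4 -> preserves
  Option C: v=63, gcd(4,63)=1 -> changes
  Option D: v=10, gcd(4,10)=2 -> changes
  Option E: v=11, gcd(4,11)=1 -> changes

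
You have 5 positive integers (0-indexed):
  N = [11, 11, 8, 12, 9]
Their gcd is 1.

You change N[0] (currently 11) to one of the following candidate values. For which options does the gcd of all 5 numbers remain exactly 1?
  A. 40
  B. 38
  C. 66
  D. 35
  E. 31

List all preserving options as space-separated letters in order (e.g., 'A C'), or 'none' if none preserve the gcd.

Answer: A B C D E

Derivation:
Old gcd = 1; gcd of others (without N[0]) = 1
New gcd for candidate v: gcd(1, v). Preserves old gcd iff gcd(1, v) = 1.
  Option A: v=40, gcd(1,40)=1 -> preserves
  Option B: v=38, gcd(1,38)=1 -> preserves
  Option C: v=66, gcd(1,66)=1 -> preserves
  Option D: v=35, gcd(1,35)=1 -> preserves
  Option E: v=31, gcd(1,31)=1 -> preserves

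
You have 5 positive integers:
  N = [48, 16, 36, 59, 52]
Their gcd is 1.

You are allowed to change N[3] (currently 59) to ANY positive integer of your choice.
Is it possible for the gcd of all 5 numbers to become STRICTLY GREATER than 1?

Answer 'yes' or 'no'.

Answer: yes

Derivation:
Current gcd = 1
gcd of all OTHER numbers (without N[3]=59): gcd([48, 16, 36, 52]) = 4
The new gcd after any change is gcd(4, new_value).
This can be at most 4.
Since 4 > old gcd 1, the gcd CAN increase (e.g., set N[3] = 4).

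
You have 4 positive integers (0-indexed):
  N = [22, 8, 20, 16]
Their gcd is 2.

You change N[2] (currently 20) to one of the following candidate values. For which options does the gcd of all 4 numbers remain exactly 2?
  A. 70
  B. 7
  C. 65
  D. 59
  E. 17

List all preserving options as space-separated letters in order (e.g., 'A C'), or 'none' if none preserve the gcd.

Old gcd = 2; gcd of others (without N[2]) = 2
New gcd for candidate v: gcd(2, v). Preserves old gcd iff gcd(2, v) = 2.
  Option A: v=70, gcd(2,70)=2 -> preserves
  Option B: v=7, gcd(2,7)=1 -> changes
  Option C: v=65, gcd(2,65)=1 -> changes
  Option D: v=59, gcd(2,59)=1 -> changes
  Option E: v=17, gcd(2,17)=1 -> changes

Answer: A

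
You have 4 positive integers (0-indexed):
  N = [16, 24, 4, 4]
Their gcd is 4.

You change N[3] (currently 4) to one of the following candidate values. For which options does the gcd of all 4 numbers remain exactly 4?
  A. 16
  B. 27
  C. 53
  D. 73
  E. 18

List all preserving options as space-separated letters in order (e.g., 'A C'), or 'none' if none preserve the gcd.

Old gcd = 4; gcd of others (without N[3]) = 4
New gcd for candidate v: gcd(4, v). Preserves old gcd iff gcd(4, v) = 4.
  Option A: v=16, gcd(4,16)=4 -> preserves
  Option B: v=27, gcd(4,27)=1 -> changes
  Option C: v=53, gcd(4,53)=1 -> changes
  Option D: v=73, gcd(4,73)=1 -> changes
  Option E: v=18, gcd(4,18)=2 -> changes

Answer: A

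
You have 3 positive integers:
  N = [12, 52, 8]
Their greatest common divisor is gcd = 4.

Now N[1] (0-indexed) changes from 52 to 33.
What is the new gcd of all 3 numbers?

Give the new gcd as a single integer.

Answer: 1

Derivation:
Numbers: [12, 52, 8], gcd = 4
Change: index 1, 52 -> 33
gcd of the OTHER numbers (without index 1): gcd([12, 8]) = 4
New gcd = gcd(g_others, new_val) = gcd(4, 33) = 1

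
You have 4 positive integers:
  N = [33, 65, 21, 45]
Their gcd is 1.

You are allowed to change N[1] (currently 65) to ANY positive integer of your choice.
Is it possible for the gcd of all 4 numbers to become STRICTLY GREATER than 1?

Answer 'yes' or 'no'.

Current gcd = 1
gcd of all OTHER numbers (without N[1]=65): gcd([33, 21, 45]) = 3
The new gcd after any change is gcd(3, new_value).
This can be at most 3.
Since 3 > old gcd 1, the gcd CAN increase (e.g., set N[1] = 3).

Answer: yes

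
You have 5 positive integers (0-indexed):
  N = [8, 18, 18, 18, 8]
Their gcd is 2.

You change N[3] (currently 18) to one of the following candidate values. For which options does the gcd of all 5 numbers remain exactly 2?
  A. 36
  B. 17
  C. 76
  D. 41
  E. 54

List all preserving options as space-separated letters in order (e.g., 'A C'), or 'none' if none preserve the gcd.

Answer: A C E

Derivation:
Old gcd = 2; gcd of others (without N[3]) = 2
New gcd for candidate v: gcd(2, v). Preserves old gcd iff gcd(2, v) = 2.
  Option A: v=36, gcd(2,36)=2 -> preserves
  Option B: v=17, gcd(2,17)=1 -> changes
  Option C: v=76, gcd(2,76)=2 -> preserves
  Option D: v=41, gcd(2,41)=1 -> changes
  Option E: v=54, gcd(2,54)=2 -> preserves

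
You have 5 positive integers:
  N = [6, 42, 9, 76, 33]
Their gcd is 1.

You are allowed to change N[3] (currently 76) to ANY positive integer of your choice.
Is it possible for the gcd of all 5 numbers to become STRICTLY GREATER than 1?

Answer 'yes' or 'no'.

Current gcd = 1
gcd of all OTHER numbers (without N[3]=76): gcd([6, 42, 9, 33]) = 3
The new gcd after any change is gcd(3, new_value).
This can be at most 3.
Since 3 > old gcd 1, the gcd CAN increase (e.g., set N[3] = 3).

Answer: yes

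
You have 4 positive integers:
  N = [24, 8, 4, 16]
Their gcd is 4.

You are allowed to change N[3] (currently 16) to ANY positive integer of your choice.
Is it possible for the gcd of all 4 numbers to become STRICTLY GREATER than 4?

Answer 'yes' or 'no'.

Current gcd = 4
gcd of all OTHER numbers (without N[3]=16): gcd([24, 8, 4]) = 4
The new gcd after any change is gcd(4, new_value).
This can be at most 4.
Since 4 = old gcd 4, the gcd can only stay the same or decrease.

Answer: no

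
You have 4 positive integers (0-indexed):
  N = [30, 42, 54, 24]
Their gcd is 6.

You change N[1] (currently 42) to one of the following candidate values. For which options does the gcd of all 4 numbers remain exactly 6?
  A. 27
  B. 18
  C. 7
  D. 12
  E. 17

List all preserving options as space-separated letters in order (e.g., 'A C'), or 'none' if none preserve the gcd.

Old gcd = 6; gcd of others (without N[1]) = 6
New gcd for candidate v: gcd(6, v). Preserves old gcd iff gcd(6, v) = 6.
  Option A: v=27, gcd(6,27)=3 -> changes
  Option B: v=18, gcd(6,18)=6 -> preserves
  Option C: v=7, gcd(6,7)=1 -> changes
  Option D: v=12, gcd(6,12)=6 -> preserves
  Option E: v=17, gcd(6,17)=1 -> changes

Answer: B D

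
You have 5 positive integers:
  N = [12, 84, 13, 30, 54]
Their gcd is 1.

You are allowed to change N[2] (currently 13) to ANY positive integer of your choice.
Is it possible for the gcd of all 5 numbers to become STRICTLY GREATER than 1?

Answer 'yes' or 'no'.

Current gcd = 1
gcd of all OTHER numbers (without N[2]=13): gcd([12, 84, 30, 54]) = 6
The new gcd after any change is gcd(6, new_value).
This can be at most 6.
Since 6 > old gcd 1, the gcd CAN increase (e.g., set N[2] = 6).

Answer: yes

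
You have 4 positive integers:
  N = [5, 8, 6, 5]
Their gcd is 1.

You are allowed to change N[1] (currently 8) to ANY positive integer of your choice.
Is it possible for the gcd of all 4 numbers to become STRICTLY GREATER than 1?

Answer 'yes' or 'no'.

Current gcd = 1
gcd of all OTHER numbers (without N[1]=8): gcd([5, 6, 5]) = 1
The new gcd after any change is gcd(1, new_value).
This can be at most 1.
Since 1 = old gcd 1, the gcd can only stay the same or decrease.

Answer: no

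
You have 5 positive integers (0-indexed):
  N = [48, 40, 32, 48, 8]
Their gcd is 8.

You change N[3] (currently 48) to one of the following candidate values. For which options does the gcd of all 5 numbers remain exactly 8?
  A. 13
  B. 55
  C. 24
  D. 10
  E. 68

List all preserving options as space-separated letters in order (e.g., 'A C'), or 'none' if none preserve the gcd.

Old gcd = 8; gcd of others (without N[3]) = 8
New gcd for candidate v: gcd(8, v). Preserves old gcd iff gcd(8, v) = 8.
  Option A: v=13, gcd(8,13)=1 -> changes
  Option B: v=55, gcd(8,55)=1 -> changes
  Option C: v=24, gcd(8,24)=8 -> preserves
  Option D: v=10, gcd(8,10)=2 -> changes
  Option E: v=68, gcd(8,68)=4 -> changes

Answer: C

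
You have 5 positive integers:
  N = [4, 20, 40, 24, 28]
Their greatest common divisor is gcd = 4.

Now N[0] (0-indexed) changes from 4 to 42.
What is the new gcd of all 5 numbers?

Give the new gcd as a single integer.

Numbers: [4, 20, 40, 24, 28], gcd = 4
Change: index 0, 4 -> 42
gcd of the OTHER numbers (without index 0): gcd([20, 40, 24, 28]) = 4
New gcd = gcd(g_others, new_val) = gcd(4, 42) = 2

Answer: 2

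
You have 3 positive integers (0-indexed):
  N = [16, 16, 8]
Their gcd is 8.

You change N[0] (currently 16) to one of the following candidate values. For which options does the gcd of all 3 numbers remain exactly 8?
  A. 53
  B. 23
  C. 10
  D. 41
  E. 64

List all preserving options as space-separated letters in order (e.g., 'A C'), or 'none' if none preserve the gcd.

Old gcd = 8; gcd of others (without N[0]) = 8
New gcd for candidate v: gcd(8, v). Preserves old gcd iff gcd(8, v) = 8.
  Option A: v=53, gcd(8,53)=1 -> changes
  Option B: v=23, gcd(8,23)=1 -> changes
  Option C: v=10, gcd(8,10)=2 -> changes
  Option D: v=41, gcd(8,41)=1 -> changes
  Option E: v=64, gcd(8,64)=8 -> preserves

Answer: E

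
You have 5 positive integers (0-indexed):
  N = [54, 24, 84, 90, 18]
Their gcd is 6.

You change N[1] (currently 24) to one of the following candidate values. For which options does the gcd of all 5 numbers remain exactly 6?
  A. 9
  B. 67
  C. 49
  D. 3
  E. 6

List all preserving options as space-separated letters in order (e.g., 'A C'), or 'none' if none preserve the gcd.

Old gcd = 6; gcd of others (without N[1]) = 6
New gcd for candidate v: gcd(6, v). Preserves old gcd iff gcd(6, v) = 6.
  Option A: v=9, gcd(6,9)=3 -> changes
  Option B: v=67, gcd(6,67)=1 -> changes
  Option C: v=49, gcd(6,49)=1 -> changes
  Option D: v=3, gcd(6,3)=3 -> changes
  Option E: v=6, gcd(6,6)=6 -> preserves

Answer: E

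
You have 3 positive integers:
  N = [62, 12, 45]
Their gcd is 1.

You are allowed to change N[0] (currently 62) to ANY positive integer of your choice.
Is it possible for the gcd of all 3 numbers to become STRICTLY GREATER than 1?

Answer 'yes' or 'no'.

Current gcd = 1
gcd of all OTHER numbers (without N[0]=62): gcd([12, 45]) = 3
The new gcd after any change is gcd(3, new_value).
This can be at most 3.
Since 3 > old gcd 1, the gcd CAN increase (e.g., set N[0] = 3).

Answer: yes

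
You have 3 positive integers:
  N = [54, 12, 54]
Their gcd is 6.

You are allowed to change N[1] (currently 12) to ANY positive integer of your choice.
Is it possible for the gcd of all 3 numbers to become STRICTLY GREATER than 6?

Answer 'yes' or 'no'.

Current gcd = 6
gcd of all OTHER numbers (without N[1]=12): gcd([54, 54]) = 54
The new gcd after any change is gcd(54, new_value).
This can be at most 54.
Since 54 > old gcd 6, the gcd CAN increase (e.g., set N[1] = 54).

Answer: yes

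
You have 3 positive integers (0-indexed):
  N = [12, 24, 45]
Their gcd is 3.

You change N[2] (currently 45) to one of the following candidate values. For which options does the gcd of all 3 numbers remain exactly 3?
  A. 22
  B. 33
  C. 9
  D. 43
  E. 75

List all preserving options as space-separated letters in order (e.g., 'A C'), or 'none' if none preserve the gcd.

Old gcd = 3; gcd of others (without N[2]) = 12
New gcd for candidate v: gcd(12, v). Preserves old gcd iff gcd(12, v) = 3.
  Option A: v=22, gcd(12,22)=2 -> changes
  Option B: v=33, gcd(12,33)=3 -> preserves
  Option C: v=9, gcd(12,9)=3 -> preserves
  Option D: v=43, gcd(12,43)=1 -> changes
  Option E: v=75, gcd(12,75)=3 -> preserves

Answer: B C E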